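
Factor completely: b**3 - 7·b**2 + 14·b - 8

(b - 1)·(b - 2)·(b - 4)

Trying the rational-root candidates, b = 2 is a root, giving the factor (b - 2) and quotient b**2 - 5·b + 4.
The remaining quadratic factors as (b - 1)(b - 4).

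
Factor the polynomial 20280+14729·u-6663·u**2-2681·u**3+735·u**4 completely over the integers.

(3·u-13)·(5·u-13)·(7·u+15)·(7·u+8)

Trying the rational-root candidates, u = 13/3 is a root, so (3·u-13) divides it; the quotient is 245·u**3+168·u**2-1493·u-1560.
Then u = -8/7 is a root, giving the factor (7·u+8) and quotient 35·u**2-16·u-195.
The remaining quadratic factors as (5·u-13)(7·u+15).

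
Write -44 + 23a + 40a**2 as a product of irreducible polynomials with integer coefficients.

(5a - 4)(8a + 11)

Need a pair with product 40·(-44) = -1760 and sum 23: that's 55 and -32.
Split the middle term: 40a**2 + 55a - 32a - 44 = 5a(8a + 11) - 4(8a + 11).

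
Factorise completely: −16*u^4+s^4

Write as (s^2)² − (4*u^2)², then factor s^2−4*u^2 once more.

(s+2*u)*(s−2*u)*(s^2+4*u^2)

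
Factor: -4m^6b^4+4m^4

Factor out 4m^4 first: what remains is -m^2b^4+1.
Recognize a difference of squares with the parts 1 and mb^2.

-4m^4(mb^2+1)(mb^2-1)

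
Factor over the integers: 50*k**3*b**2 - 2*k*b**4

2*b**2*k*(5*k - b)*(5*k + b)

Factor out 2*k*b**2, leaving 25*k**2 - b**2, which is a difference of two squares.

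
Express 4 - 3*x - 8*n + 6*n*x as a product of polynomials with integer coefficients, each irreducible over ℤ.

Group as (6*n*x - 8*n) + (-3*x + 4) = 2*n*(3*x - 4) - (3*x - 4).
Both groups share the factor (3*x - 4).

(2*n - 1)*(3*x - 4)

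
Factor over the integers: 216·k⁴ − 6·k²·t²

6·k²·(6·k + t)·(6·k − t)

Factor out 6·k², leaving 36·k² − t², which is a difference of two squares.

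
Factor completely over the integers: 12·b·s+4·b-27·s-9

Group as (12·b·s+4·b) + (-27·s-9) = 4·b·(3·s+1) - 9·(3·s+1).
Both groups share the factor (3·s+1).

(3·s+1)·(4·b-9)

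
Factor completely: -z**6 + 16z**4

-z**4(z + 4)(z - 4)

Factor out z**4 first: what remains is -z**2 + 16.
Recognize a difference of squares with the parts 4 and z.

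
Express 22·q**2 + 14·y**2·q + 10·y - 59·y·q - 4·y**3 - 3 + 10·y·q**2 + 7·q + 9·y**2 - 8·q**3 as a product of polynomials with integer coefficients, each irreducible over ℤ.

-(4·y - 2·q - 1)·(y - 4·q + 1)·(y + q - 3)

Group: y·(-4·y**2 + 18·y·q - 3·y - 8·q**2 - 2·q + 1) + (q - 3)·(-4·y**2 + 18·y·q - 3·y - 8·q**2 - 2·q + 1); both groups contain (-4·y**2 + 18·y·q - 3·y - 8·q**2 - 2·q + 1), so (y + q - 3) is a factor with cofactor -4·y**2 + 18·y·q - 3·y - 8·q**2 - 2·q + 1.
The cofactor groups again: -4·y**2 + 18·y·q - 3·y - 8·q**2 - 2·q + 1 = -y·(4·y - 2·q - 1) + (4·q - 1)·(4·y - 2·q - 1); both groups contain (4·y - 2·q - 1), giving -(y - 4·q + 1)·(4·y - 2·q - 1).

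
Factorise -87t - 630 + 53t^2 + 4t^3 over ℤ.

Trying the rational-root candidates, t = 15/4 is a root, so (4t - 15) is a factor; dividing leaves t^2 + 17t + 42.
The remaining quadratic factors as (t + 14)(t + 3).

(4t - 15)(t + 14)(t + 3)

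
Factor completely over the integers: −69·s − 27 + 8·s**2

Need a pair with product 8·(−27) = −216 and sum −69: that's 3 and −72.
Split the middle term: 8·s**2 + 3·s − 72·s − 27 = s·(8·s + 3) − 9·(8·s + 3).

(8·s + 3)·(s − 9)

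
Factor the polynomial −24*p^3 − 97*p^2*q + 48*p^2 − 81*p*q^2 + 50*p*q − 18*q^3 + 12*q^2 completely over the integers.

Group: p*(−24*p^2 − 25*p*q − 6*q^2) + (3*q − 2)*(−24*p^2 − 25*p*q − 6*q^2); both groups contain (−24*p^2 − 25*p*q − 6*q^2), so (p + 3*q − 2) is a factor with cofactor −24*p^2 − 25*p*q − 6*q^2.
The cofactor groups again: −24*p^2 − 25*p*q − 6*q^2 = −3*p*(8*p + 3*q) − 2*q*(8*p + 3*q); both groups contain (8*p + 3*q), giving −(3*p + 2*q)*(8*p + 3*q).

−(3*p + 2*q)*(8*p + 3*q)*(p + 3*q − 2)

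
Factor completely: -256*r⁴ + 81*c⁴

(3*c + 4*r)*(3*c - 4*r)*(9*c² + 16*r²)

(3*c)⁴ − (4*r)⁴ = ((3*c)² − (4*r)²)((3*c)² + (4*r)²); the first factor splits again, the second (9*c² + 16*r²) is irreducible.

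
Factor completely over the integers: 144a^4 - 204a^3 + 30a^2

Pull out the common factor 6a^2, then factor the remaining trinomial.

6a^2(4a - 5)(6a - 1)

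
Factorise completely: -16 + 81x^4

Write as (9x^2)² − (4)², then factor 9x^2 - 4 once more.

(3x + 2)(3x - 2)(9x^2 + 4)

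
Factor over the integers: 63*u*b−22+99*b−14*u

(7*u+11)*(9*b−2)

Group as (63*u*b−14*u) + (99*b−22) = 7*u*(9*b−2) + 11*(9*b−2).
Both groups share the factor (9*b−2).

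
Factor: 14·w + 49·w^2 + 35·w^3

7·w·(5·w + 2)·(w + 1)

Pull out the common factor 7·w, then factor the remaining trinomial.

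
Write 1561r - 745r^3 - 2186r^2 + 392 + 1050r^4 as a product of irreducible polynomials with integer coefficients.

Testing divisors of the constant over divisors of the leading coefficient, r = 8/7 is a root, giving the factor (7r - 8) and quotient 150r^3 + 65r^2 - 238r - 49.
Then r = -7/5 is a root, so (5r + 7) divides it; the quotient is 30r^2 - 29r - 7.
The remaining quadratic factors as (5r + 1)(6r - 7).

(5r + 1)(5r + 7)(6r - 7)(7r - 8)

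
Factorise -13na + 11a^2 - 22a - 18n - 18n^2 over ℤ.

Group: -9n(2n - a + 2) - 11a(2n - a + 2); both groups contain (2n - a + 2).

-(2n - a + 2)(9n + 11a)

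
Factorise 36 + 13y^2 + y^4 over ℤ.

(y^2 + 4)(y^2 + 9)

Substitute u = y^2 to get a quadratic in u, then factor.
y^2 + 9 is irreducible over ℤ (sum of squares).
y^2 + 4 is irreducible over ℤ (sum of squares).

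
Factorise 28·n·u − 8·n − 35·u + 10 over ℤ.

Group as (28·n·u − 8·n) + (−35·u + 10) = 4·n·(7·u − 2) − 5·(7·u − 2).
Both groups share the factor (7·u − 2).

(4·n − 5)·(7·u − 2)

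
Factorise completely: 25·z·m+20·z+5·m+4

Group as (25·z·m+20·z) + (5·m+4) = 5·z·(5·m+4) + (5·m+4).
Both groups share the factor (5·m+4).

(5·m+4)·(5·z+1)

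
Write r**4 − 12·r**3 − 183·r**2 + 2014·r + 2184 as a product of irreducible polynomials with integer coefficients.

(r + 1)·(r + 13)·(r − 12)·(r − 14)

By the rational root theorem, r = −1 is a root, so (r + 1) is a factor; dividing leaves r**3 − 13·r**2 − 170·r + 2184.
Next, r = 12 is a root, so (r − 12) divides it; the quotient is r**2 − r − 182.
The remaining quadratic factors as (r + 13)(r − 14).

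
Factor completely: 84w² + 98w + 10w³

2w(5w + 7)(w + 7)

Pull out the common factor 2w, then factor the remaining trinomial.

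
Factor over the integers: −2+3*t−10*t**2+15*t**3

(3*t−2)*(5*t**2+1)

Group as (15*t**3+3*t) + (−10*t**2−2) = 3*t*(5*t**2+1) − 2*(5*t**2+1).
Both groups share the factor (5*t**2+1).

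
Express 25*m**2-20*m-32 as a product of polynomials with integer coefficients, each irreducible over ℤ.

(5*m+4)*(5*m-8)

Need a pair with product 25·(-32) = -800 and sum -20: that's -40 and 20.
Split the middle term: 25*m**2-40*m + 20*m-32 = 5*m*(5*m-8) + 4*(5*m-8).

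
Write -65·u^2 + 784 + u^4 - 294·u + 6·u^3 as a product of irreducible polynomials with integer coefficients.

(u + 7)·(u + 8)·(u - 2)·(u - 7)

Trying the rational-root candidates, u = 7 is a root, giving the factor (u - 7) and quotient u^3 + 13·u^2 + 26·u - 112.
Continuing, u = -7 is a root, so (u + 7) divides it; the quotient is u^2 + 6·u - 16.
The remaining quadratic factors as (u - 2)(u + 8).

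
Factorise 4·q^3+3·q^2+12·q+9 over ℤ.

(4·q+3)·(q^2+3)

Group as (4·q^3+12·q) + (3·q^2+9) = 4·q·(q^2+3) + 3·(q^2+3).
Both groups share the factor (q^2+3).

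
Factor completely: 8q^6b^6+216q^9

Factor out 8q^6 first: what remains is 27q^3+b^6.
Recognize a sum of cubes with the parts b^2 and 3q.

8q^6(3q+b^2)(9q^2−3qb^2+b^4)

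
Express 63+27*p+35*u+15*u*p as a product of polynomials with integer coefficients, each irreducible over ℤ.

Group as (15*u*p+35*u) + (27*p+63) = 5*u*(3*p+7) + 9*(3*p+7).
Both groups share the factor (3*p+7).

(3*p+7)*(5*u+9)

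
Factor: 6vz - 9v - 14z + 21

Group as (6vz - 9v) + (-14z + 21) = 3v(2z - 3) - 7(2z - 3).
Both groups share the factor (2z - 3).

(2z - 3)(3v - 7)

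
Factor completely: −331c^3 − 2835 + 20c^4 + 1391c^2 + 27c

(4c + 5)(5c − 9)(c − 7)(c − 9)

Trying the rational-root candidates, c = 9 is a root, so (c − 9) divides it; the quotient is 20c^3 − 151c^2 + 32c + 315.
Then c = 7 is a root, giving the factor (c − 7) and quotient 20c^2 − 11c − 45.
The remaining quadratic factors as (5c − 9)(4c + 5).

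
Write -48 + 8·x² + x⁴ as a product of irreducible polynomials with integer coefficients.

(x + 2)·(x - 2)·(x² + 12)

Substitute u = x² to get a quadratic in u, then factor.
x² - 4 is a difference of squares.
x² + 12 is irreducible over ℤ (always positive, so no real roots).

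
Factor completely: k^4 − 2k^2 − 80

(k^2 + 8)(k^2 − 10)

Substitute u = k^2 to get a quadratic in u, then factor.
k^2 − 10 is irreducible over ℤ (10 is not a perfect square).
k^2 + 8 is irreducible over ℤ (always positive, so no real roots).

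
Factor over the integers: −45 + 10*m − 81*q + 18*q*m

Group as (18*q*m − 81*q) + (10*m − 45) = 9*q*(2*m − 9) + 5*(2*m − 9).
Both groups share the factor (2*m − 9).

(2*m − 9)*(9*q + 5)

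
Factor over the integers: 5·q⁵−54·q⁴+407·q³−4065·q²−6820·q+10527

Among the possible rational roots, q = −11/5 is a root, giving the factor (5·q+11) and quotient q⁴−13·q³+110·q²−1055·q+957.
Then q = 11 is a root, giving the factor (q−11) and quotient q³−2·q²+88·q−87.
Continuing, q = 1 is a root, so (q−1) divides it; the quotient is q²−q+87.
The quadratic q²−q+87 has discriminant −347 < 0 and is irreducible over ℤ.

(5·q+11)·(q−1)·(q−11)·(q²−q+87)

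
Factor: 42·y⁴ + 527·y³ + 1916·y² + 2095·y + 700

Among the possible rational roots, y = -7 is a root, so (y + 7) divides it; the quotient is 42·y³ + 233·y² + 285·y + 100.
Then y = -5/6 is a root, so (6·y + 5) divides it; the quotient is 7·y² + 33·y + 20.
The remaining quadratic factors as (y + 4)(7·y + 5).

(6·y + 5)·(7·y + 5)·(y + 4)·(y + 7)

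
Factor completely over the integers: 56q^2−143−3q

(7q+11)(8q−13)

Need a pair with product 56·(−143) = −8008 and sum −3: that's −91 and 88.
Split the middle term: 56q^2−91q + 88q−143 = 7q(8q−13) + 11(8q−13).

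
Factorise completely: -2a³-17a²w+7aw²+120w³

-(2a-5w)(a+3w)(a+8w)

Group: a(-2a²-aw+15w²) + 8w(-2a²-aw+15w²); both groups contain (-2a²-aw+15w²), so (a+8w) is a factor with cofactor -2a²-aw+15w².
The cofactor groups again: -2a²-aw+15w² = -a(2a-5w) - 3w(2a-5w); both groups contain (2a-5w), giving -(a+3w)(2a-5w).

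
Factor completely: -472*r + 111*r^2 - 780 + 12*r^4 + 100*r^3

(2*r + 5)*(6*r - 13)*(r + 2)*(r + 6)

Trying the rational-root candidates, r = 13/6 is a root, so (6*r - 13) is a factor; dividing leaves 2*r^3 + 21*r^2 + 64*r + 60.
Continuing, r = -6 is a root, so (r + 6) is a factor; dividing leaves 2*r^2 + 9*r + 10.
The remaining quadratic factors as (2*r + 5)(r + 2).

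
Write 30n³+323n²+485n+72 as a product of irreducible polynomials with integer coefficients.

Among the possible rational roots, n = -8/5 is a root, so (5n+8) divides it; the quotient is 6n²+55n+9.
The remaining quadratic factors as (n+9)(6n+1).

(5n+8)(6n+1)(n+9)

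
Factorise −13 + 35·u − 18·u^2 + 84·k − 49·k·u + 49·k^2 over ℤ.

Group: 7·k·(7·k + 2·u − 1) + (−9·u + 13)·(7·k + 2·u − 1); both groups contain (7·k + 2·u − 1).

(7·k + 2·u − 1)·(7·k − 9·u + 13)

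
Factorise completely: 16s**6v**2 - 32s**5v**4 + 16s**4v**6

Pull out the common factor 16s**4v**2, leaving s**2 - 2sv**2 + v**4.
Recognize a perfect-square trinomial with the parts v**2 and s.

16s**4v**2(s - v**2)**2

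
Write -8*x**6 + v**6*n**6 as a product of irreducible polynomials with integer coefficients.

-(2*x**2 - v**2*n**2)*(4*x**4 + 2*x**2*v**2*n**2 + v**4*n**4)

Recognize a difference of cubes with the parts v**2*n**2 and 2*x**2.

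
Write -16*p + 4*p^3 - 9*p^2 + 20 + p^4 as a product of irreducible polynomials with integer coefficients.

Testing divisors of the constant over divisors of the leading coefficient, p = -2 is a root, so (p + 2) is a factor; dividing leaves p^3 + 2*p^2 - 13*p + 10.
Next, p = 1 is a root, so (p - 1) is a factor; dividing leaves p^2 + 3*p - 10.
The remaining quadratic factors as (p - 2)(p + 5).

(p + 2)*(p + 5)*(p - 1)*(p - 2)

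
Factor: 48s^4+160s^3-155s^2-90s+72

By the rational root theorem, s = 2/3 is a root, so (3s-2) divides it; the quotient is 16s^3+64s^2-9s-36.
Next, s = 3/4 is a root, giving the factor (4s-3) and quotient 4s^2+19s+12.
The remaining quadratic factors as (4s+3)(s+4).

(3s-2)(4s+3)(4s-3)(s+4)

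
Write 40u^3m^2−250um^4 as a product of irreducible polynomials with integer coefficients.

Pull out the common factor 10um^2; 4u^2−25m^2 is a difference of squares.

10m^2u(2u−5m)(2u+5m)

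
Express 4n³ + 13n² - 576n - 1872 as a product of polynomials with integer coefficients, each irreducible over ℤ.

(4n + 13)(n + 12)(n - 12)

Testing divisors of the constant over divisors of the leading coefficient, n = 12 is a root, so (n - 12) divides it; the quotient is 4n² + 61n + 156.
The remaining quadratic factors as (4n + 13)(n + 12).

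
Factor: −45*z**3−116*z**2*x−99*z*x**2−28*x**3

Group: 5*z*(−9*z**2−16*z*x−7*x**2) + 4*x*(−9*z**2−16*z*x−7*x**2); both groups contain (−9*z**2−16*z*x−7*x**2), so (5*z+4*x) is a factor with cofactor −9*z**2−16*z*x−7*x**2.
The cofactor groups again: −9*z**2−16*z*x−7*x**2 = −9*z*(z+x) − 7*x*(z+x); both groups contain (z+x), giving −(9*z+7*x)*(z+x).

−(5*z+4*x)*(9*z+7*x)*(z+x)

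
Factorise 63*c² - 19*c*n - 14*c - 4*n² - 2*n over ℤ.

Group: 7*c*(9*c - 4*n - 2) + n*(9*c - 4*n - 2); both groups contain (9*c - 4*n - 2).

(7*c + n)*(9*c - 4*n - 2)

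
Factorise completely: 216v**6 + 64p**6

8(2p**2 + 3v**2)(4p**4 - 6p**2v**2 + 9v**4)

Pull out the common factor 8, leaving 8p**6 + 27v**6.
Recognize a sum of cubes with the parts 3v**2 and 2p**2.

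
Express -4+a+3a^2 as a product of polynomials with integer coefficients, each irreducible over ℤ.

(3a+4)(a-1)

Need a pair with product 3·(-4) = -12 and sum 1: that's 4 and -3.
Split the middle term: 3a^2+4a - 3a-4 = a(3a+4) - (3a+4).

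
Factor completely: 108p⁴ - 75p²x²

3p²(6p + 5x)(6p - 5x)

Pull out the common factor 3p²; 36p² - 25x² is a difference of squares.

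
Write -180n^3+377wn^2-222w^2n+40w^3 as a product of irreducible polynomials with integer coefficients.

(5w-4n)(2w-5n)(4w-9n)

Group: 5w(8w^2-38wn+45n^2) - 4n(8w^2-38wn+45n^2); both groups contain (8w^2-38wn+45n^2), so (5w-4n) is a factor with cofactor 8w^2-38wn+45n^2.
The cofactor groups again: 8w^2-38wn+45n^2 = 4w(2w-5n) - 9n(2w-5n); both groups contain (2w-5n), giving (4w-9n)(2w-5n).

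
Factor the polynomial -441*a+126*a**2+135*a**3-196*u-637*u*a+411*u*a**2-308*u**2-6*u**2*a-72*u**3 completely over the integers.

-(2*u-5*a+7)*(9*u+3*a+7)*(4*u+9*a)

Group: 2*u*(-36*u**2-93*u*a-28*u-27*a**2-63*a) + (-5*a+7)*(-36*u**2-93*u*a-28*u-27*a**2-63*a); both groups contain (-36*u**2-93*u*a-28*u-27*a**2-63*a), so (2*u-5*a+7) is a factor with cofactor -36*u**2-93*u*a-28*u-27*a**2-63*a.
The cofactor groups again: -36*u**2-93*u*a-28*u-27*a**2-63*a = -9*u*(4*u+9*a) + (-3*a-7)*(4*u+9*a); both groups contain (4*u+9*a), giving -(9*u+3*a+7)*(4*u+9*a).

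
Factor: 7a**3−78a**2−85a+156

(7a+13)(a−1)(a−12)

Testing divisors of the constant over divisors of the leading coefficient, a = 1 is a root, so (a−1) divides it; the quotient is 7a**2−71a−156.
The remaining quadratic factors as (7a+13)(a−12).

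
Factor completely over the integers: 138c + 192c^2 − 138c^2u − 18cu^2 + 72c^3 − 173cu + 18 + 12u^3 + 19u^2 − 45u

Group: 3c(24c^2 − 54cu + 40c + 12u^2 − 17u + 6) + (u + 3)(24c^2 − 54cu + 40c + 12u^2 − 17u + 6); both groups contain (24c^2 − 54cu + 40c + 12u^2 − 17u + 6), so (3c + u + 3) is a factor with cofactor 24c^2 − 54cu + 40c + 12u^2 − 17u + 6.
The cofactor groups again: 24c^2 − 54cu + 40c + 12u^2 − 17u + 6 = 12c(2c − 4u + 3) + (−3u + 2)(2c − 4u + 3); both groups contain (2c − 4u + 3), giving (12c − 3u + 2)(2c − 4u + 3).

(12c − 3u + 2)(2c − 4u + 3)(3c + u + 3)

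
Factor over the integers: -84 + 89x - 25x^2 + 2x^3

Testing divisors of the constant over divisors of the leading coefficient, x = 4 is a root, so (x - 4) divides it; the quotient is 2x^2 - 17x + 21.
The remaining quadratic factors as (2x - 3)(x - 7).

(2x - 3)(x - 4)(x - 7)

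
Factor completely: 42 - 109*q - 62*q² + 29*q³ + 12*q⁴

Trying the rational-root candidates, q = -7/4 is a root, so (4*q + 7) divides it; the quotient is 3*q³ + 2*q² - 19*q + 6.
Continuing, q = 1/3 is a root, giving the factor (3*q - 1) and quotient q² + q - 6.
The remaining quadratic factors as (q + 3)(q - 2).

(3*q - 1)*(4*q + 7)*(q + 3)*(q - 2)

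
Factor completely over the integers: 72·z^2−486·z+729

Pull out the common factor 9, then factor the remaining trinomial.

9·(2·z−9)·(4·z−9)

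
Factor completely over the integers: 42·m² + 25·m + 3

(6·m + 1)·(7·m + 3)

Need a pair with product 42·3 = 126 and sum 25: that's 7 and 18.
Split the middle term: 42·m² + 7·m + 18·m + 3 = 7·m·(6·m + 1) + 3·(6·m + 1).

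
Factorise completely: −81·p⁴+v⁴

Difference of squares twice: with A = v and B = 3·p, A⁴ − B⁴ = (A² − B²)(A² + B²), and A² − B² factors again.

(v−3·p)·(v+3·p)·(v²+9·p²)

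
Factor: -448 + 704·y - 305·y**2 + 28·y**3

Testing divisors of the constant over divisors of the leading coefficient, y = 7/4 is a root, giving the factor (4·y - 7) and quotient 7·y**2 - 64·y + 64.
The remaining quadratic factors as (7·y - 8)(y - 8).

(4·y - 7)·(7·y - 8)·(y - 8)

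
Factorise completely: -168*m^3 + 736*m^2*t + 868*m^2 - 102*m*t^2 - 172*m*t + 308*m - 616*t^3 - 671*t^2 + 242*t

Group: 14*m*(-12*m^2 + 62*m*t + 62*m - 56*t^2 - 61*t + 22) + 11*t*(-12*m^2 + 62*m*t + 62*m - 56*t^2 - 61*t + 22); both groups contain (-12*m^2 + 62*m*t + 62*m - 56*t^2 - 61*t + 22), so (14*m + 11*t) is a factor with cofactor -12*m^2 + 62*m*t + 62*m - 56*t^2 - 61*t + 22.
The cofactor groups again: -12*m^2 + 62*m*t + 62*m - 56*t^2 - 61*t + 22 = -6*m*(2*m - 8*t - 11) + (7*t - 2)*(2*m - 8*t - 11); both groups contain (2*m - 8*t - 11), giving -(6*m - 7*t + 2)*(2*m - 8*t - 11).

-(14*m + 11*t)*(2*m - 8*t - 11)*(6*m - 7*t + 2)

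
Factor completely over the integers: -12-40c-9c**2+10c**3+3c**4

(3c+1)(c+2)(c+3)(c-2)

Testing divisors of the constant over divisors of the leading coefficient, c = -2 is a root, so (c+2) is a factor; dividing leaves 3c**3+4c**2-17c-6.
Next, c = 2 is a root, so (c-2) divides it; the quotient is 3c**2+10c+3.
The remaining quadratic factors as (3c+1)(c+3).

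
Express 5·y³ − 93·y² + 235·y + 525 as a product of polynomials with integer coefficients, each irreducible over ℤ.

Among the possible rational roots, y = 5 is a root, so (y − 5) divides it; the quotient is 5·y² − 68·y − 105.
The remaining quadratic factors as (5·y + 7)(y − 15).

(5·y + 7)·(y − 15)·(y − 5)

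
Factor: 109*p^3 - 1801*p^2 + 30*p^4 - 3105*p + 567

By the rational root theorem, p = -9 is a root, giving the factor (p + 9) and quotient 30*p^3 - 161*p^2 - 352*p + 63.
Then p = -9/5 is a root, so (5*p + 9) divides it; the quotient is 6*p^2 - 43*p + 7.
The remaining quadratic factors as (p - 7)(6*p - 1).

(5*p + 9)*(6*p - 1)*(p + 9)*(p - 7)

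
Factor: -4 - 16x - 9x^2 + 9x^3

Trying the rational-root candidates, x = -2/3 is a root, so (3x + 2) is a factor; dividing leaves 3x^2 - 5x - 2.
The remaining quadratic factors as (3x + 1)(x - 2).

(3x + 1)(3x + 2)(x - 2)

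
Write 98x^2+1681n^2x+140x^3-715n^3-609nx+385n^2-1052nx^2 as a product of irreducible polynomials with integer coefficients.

-(11n-2x)(13n-10x-7)(5n-7x)

Group: 11n(-65n^2+141nx+35n-70x^2-49x) - 2x(-65n^2+141nx+35n-70x^2-49x); both groups contain (-65n^2+141nx+35n-70x^2-49x), so (11n-2x) is a factor with cofactor -65n^2+141nx+35n-70x^2-49x.
The cofactor groups again: -65n^2+141nx+35n-70x^2-49x = -13n(5n-7x) + (10x+7)(5n-7x); both groups contain (5n-7x), giving -(13n-10x-7)(5n-7x).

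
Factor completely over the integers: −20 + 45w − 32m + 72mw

(8m + 5)(9w − 4)

Group as (72mw − 32m) + (45w − 20) = 8m(9w − 4) + 5(9w − 4).
Both groups share the factor (9w − 4).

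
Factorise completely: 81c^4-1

(3c)⁴ − (1)⁴ = ((3c)² − (1)²)((3c)² + (1)²); the first factor splits again, the second (9c^2+1) is irreducible.

(3c+1)(3c-1)(9c^2+1)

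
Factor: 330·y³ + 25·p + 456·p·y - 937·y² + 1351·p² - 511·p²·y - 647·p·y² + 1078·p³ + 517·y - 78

Group: 11·p·(98·p² + 7·p·y + 7·p - 55·y² + 37·y - 6) + (-6·y + 13)·(98·p² + 7·p·y + 7·p - 55·y² + 37·y - 6); both groups contain (98·p² + 7·p·y + 7·p - 55·y² + 37·y - 6), so (11·p - 6·y + 13) is a factor with cofactor 98·p² + 7·p·y + 7·p - 55·y² + 37·y - 6.
The cofactor groups again: 98·p² + 7·p·y + 7·p - 55·y² + 37·y - 6 = 7·p·(14·p + 11·y - 3) + (-5·y + 2)·(14·p + 11·y - 3); both groups contain (14·p + 11·y - 3), giving (7·p - 5·y + 2)·(14·p + 11·y - 3).

(11·p - 6·y + 13)·(14·p + 11·y - 3)·(7·p - 5·y + 2)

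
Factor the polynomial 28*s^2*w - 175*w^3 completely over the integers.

Every term has a factor of 7*w. Then 4*s^2 - 25*w^2 = (2*s)² − (5*w)².

7*w*(2*s + 5*w)*(2*s - 5*w)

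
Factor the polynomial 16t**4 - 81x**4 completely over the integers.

(2t + 3x)(2t - 3x)(4t**2 + 9x**2)

Difference of squares twice: with A = 2t and B = 3x, A⁴ − B⁴ = (A² − B²)(A² + B²), and A² − B² factors again.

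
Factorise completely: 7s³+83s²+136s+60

Among the possible rational roots, s = −6/7 is a root, giving the factor (7s+6) and quotient s²+11s+10.
The remaining quadratic factors as (s+1)(s+10).

(7s+6)(s+1)(s+10)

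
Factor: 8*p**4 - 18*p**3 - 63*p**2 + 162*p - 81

(2*p - 3)*(4*p - 3)*(p + 3)*(p - 3)

Among the possible rational roots, p = 3 is a root, giving the factor (p - 3) and quotient 8*p**3 + 6*p**2 - 45*p + 27.
Next, p = 3/2 is a root, so (2*p - 3) divides it; the quotient is 4*p**2 + 9*p - 9.
The remaining quadratic factors as (4*p - 3)(p + 3).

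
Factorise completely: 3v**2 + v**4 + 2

Substitute u = v**2 to get a quadratic in u, then factor.
v**2 + 2 is irreducible over ℤ (always positive, so no real roots).
v**2 + 1 is irreducible over ℤ (sum of squares).

(v**2 + 1)(v**2 + 2)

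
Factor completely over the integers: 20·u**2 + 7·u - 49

(4·u + 7)·(5·u - 7)

Need a pair with product 20·(-49) = -980 and sum 7: that's 35 and -28.
Split the middle term: 20·u**2 + 35·u - 28·u - 49 = 5·u·(4·u + 7) - 7·(4·u + 7).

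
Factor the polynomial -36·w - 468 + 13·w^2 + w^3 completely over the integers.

By the rational root theorem, w = -13 is a root, giving the factor (w + 13) and quotient w^2 - 36.
The remaining quadratic factors as (w - 6)(w + 6).

(w + 13)·(w + 6)·(w - 6)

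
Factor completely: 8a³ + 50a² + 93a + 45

(2a + 5)(4a + 3)(a + 3)

Trying the rational-root candidates, a = -3 is a root, so (a + 3) is a factor; dividing leaves 8a² + 26a + 15.
The remaining quadratic factors as (2a + 5)(4a + 3).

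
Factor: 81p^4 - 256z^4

(3p + 4z)(3p - 4z)(9p^2 + 16z^2)

(3p)⁴ − (4z)⁴ = ((3p)² − (4z)²)((3p)² + (4z)²); the first factor splits again, the second (9p^2 + 16z^2) is irreducible.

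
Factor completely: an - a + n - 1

Group as (an - a) + (n - 1) = a(n - 1) + (n - 1).
Both groups share the factor (n - 1).

(a + 1)(n - 1)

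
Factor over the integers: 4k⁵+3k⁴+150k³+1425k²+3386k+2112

Testing divisors of the constant over divisors of the leading coefficient, k = -1 is a root, giving the factor (k+1) and quotient 4k⁴-k³+151k²+1274k+2112.
Then k = -11/4 is a root, giving the factor (4k+11) and quotient k³-3k²+46k+192.
Next, k = -3 is a root, so (k+3) divides it; the quotient is k²-6k+64.
The quadratic k²-6k+64 has discriminant -220 < 0 and is irreducible over ℤ.

(4k+11)(k+1)(k+3)(k²-6k+64)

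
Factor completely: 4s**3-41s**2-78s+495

(4s+15)(s-11)(s-3)

By the rational root theorem, s = 3 is a root, so (s-3) divides it; the quotient is 4s**2-29s-165.
The remaining quadratic factors as (s-11)(4s+15).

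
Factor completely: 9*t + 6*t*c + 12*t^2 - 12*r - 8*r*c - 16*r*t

Group: -4*t*(4*r - 3*t) + (-2*c - 3)*(4*r - 3*t); both groups contain (4*r - 3*t).

-(4*t + 2*c + 3)*(4*r - 3*t)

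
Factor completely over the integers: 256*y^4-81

(4*y+3)*(4*y-3)*(16*y^2+9)

Difference of squares twice: with A = 4*y and B = 3, A⁴ − B⁴ = (A² − B²)(A² + B²), and A² − B² factors again.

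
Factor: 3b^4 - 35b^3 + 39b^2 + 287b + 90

By the rational root theorem, b = 5 is a root, so (b - 5) is a factor; dividing leaves 3b^3 - 20b^2 - 61b - 18.
Continuing, b = 9 is a root, so (b - 9) divides it; the quotient is 3b^2 + 7b + 2.
The remaining quadratic factors as (3b + 1)(b + 2).

(3b + 1)(b + 2)(b - 5)(b - 9)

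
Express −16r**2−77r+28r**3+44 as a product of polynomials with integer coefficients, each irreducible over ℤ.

Group as (28r**3−77r) + (−16r**2+44) = 7r(4r**2−11) − 4(4r**2−11).
Both groups share the factor (4r**2−11).

(7r−4)(4r**2−11)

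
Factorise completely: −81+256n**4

Difference of squares twice: with A = 4n and B = 3, A⁴ − B⁴ = (A² − B²)(A² + B²), and A² − B² factors again.

(4n+3)(4n−3)(16n**2+9)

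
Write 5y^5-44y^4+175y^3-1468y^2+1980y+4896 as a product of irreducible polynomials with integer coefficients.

By the rational root theorem, y = 3 is a root, so (y-3) is a factor; dividing leaves 5y^4-29y^3+88y^2-1204y-1632.
Next, y = 8 is a root, giving the factor (y-8) and quotient 5y^3+11y^2+176y+204.
Then y = -6/5 is a root, so (5y+6) divides it; the quotient is y^2+y+34.
The quadratic y^2+y+34 has discriminant -135 < 0 and is irreducible over ℤ.

(5y+6)(y-3)(y-8)(y^2+y+34)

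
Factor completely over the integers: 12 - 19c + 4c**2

(4c - 3)(c - 4)

Need a pair with product 4·12 = 48 and sum -19: that's -16 and -3.
Split the middle term: 4c**2 - 16c - 3c + 12 = 4c(c - 4) - 3(c - 4).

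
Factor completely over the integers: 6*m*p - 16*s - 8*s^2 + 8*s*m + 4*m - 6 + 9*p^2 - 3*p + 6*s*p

-(2*s - 2*m - 3*p + 3)*(4*s + 3*p + 2)

Group: -4*s*(2*s - 2*m - 3*p + 3) + (-3*p - 2)*(2*s - 2*m - 3*p + 3); both groups contain (2*s - 2*m - 3*p + 3).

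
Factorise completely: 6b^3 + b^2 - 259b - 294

(6b + 7)(b + 6)(b - 7)

By the rational root theorem, b = -7/6 is a root, giving the factor (6b + 7) and quotient b^2 - b - 42.
The remaining quadratic factors as (b + 6)(b - 7).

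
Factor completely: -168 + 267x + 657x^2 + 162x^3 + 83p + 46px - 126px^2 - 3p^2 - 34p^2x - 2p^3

Group: 2p(-p^2 - 18px - 5p - 81x^2 - 45x + 24) + (-2x - 7)(-p^2 - 18px - 5p - 81x^2 - 45x + 24); both groups contain (-p^2 - 18px - 5p - 81x^2 - 45x + 24), so (2p - 2x - 7) is a factor with cofactor -p^2 - 18px - 5p - 81x^2 - 45x + 24.
The cofactor groups again: -p^2 - 18px - 5p - 81x^2 - 45x + 24 = -p(p + 9x - 3) + (-9x - 8)(p + 9x - 3); both groups contain (p + 9x - 3), giving -(p + 9x + 8)(p + 9x - 3).

-(2p - 2x - 7)(p + 9x + 8)(p + 9x - 3)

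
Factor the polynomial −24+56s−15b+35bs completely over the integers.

Group as (35bs−15b) + (56s−24) = 5b(7s−3) + 8(7s−3).
Both groups share the factor (7s−3).

(5b+8)(7s−3)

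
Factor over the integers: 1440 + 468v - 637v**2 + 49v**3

Among the possible rational roots, v = 15/7 is a root, giving the factor (7v - 15) and quotient 7v**2 - 76v - 96.
The remaining quadratic factors as (v - 12)(7v + 8).

(7v + 8)(7v - 15)(v - 12)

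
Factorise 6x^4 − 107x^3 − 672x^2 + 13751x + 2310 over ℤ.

Testing divisors of the constant over divisors of the leading coefficient, x = −11 is a root, so (x + 11) divides it; the quotient is 6x^3 − 173x^2 + 1231x + 210.
Continuing, x = −1/6 is a root, so (6x + 1) divides it; the quotient is x^2 − 29x + 210.
The remaining quadratic factors as (x − 15)(x − 14).

(6x + 1)(x + 11)(x − 14)(x − 15)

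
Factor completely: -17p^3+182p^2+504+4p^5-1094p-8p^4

Trying the rational-root candidates, p = -9/2 is a root, so (2p+9) is a factor; dividing leaves 2p^4-13p^3+50p^2-134p+56.
Continuing, p = 4 is a root, so (p-4) divides it; the quotient is 2p^3-5p^2+30p-14.
Then p = 1/2 is a root, so (2p-1) is a factor; dividing leaves p^2-2p+14.
The quadratic p^2-2p+14 has discriminant -52 < 0 and is irreducible over ℤ.

(2p+9)(2p-1)(p-4)(p^2-2p+14)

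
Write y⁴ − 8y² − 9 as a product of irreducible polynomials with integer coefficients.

(y + 3)(y − 3)(y² + 1)

Substitute u = y² to get a quadratic in u, then factor.
y² − 9 is a difference of squares.
y² + 1 is irreducible over ℤ (sum of squares).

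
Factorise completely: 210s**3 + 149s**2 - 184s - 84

(5s + 2)(6s + 7)(7s - 6)

Testing divisors of the constant over divisors of the leading coefficient, s = -2/5 is a root, so (5s + 2) is a factor; dividing leaves 42s**2 + 13s - 42.
The remaining quadratic factors as (7s - 6)(6s + 7).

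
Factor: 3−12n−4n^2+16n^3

(4n−1)(4n^2−3)

Group as (16n^3−12n) + (−4n^2+3) = 4n(4n^2−3) − (4n^2−3).
Both groups share the factor (4n^2−3).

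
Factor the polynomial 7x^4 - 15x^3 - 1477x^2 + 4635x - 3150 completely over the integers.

Among the possible rational roots, x = -15 is a root, so (x + 15) is a factor; dividing leaves 7x^3 - 120x^2 + 323x - 210.
Continuing, x = 1 is a root, so (x - 1) divides it; the quotient is 7x^2 - 113x + 210.
The remaining quadratic factors as (7x - 15)(x - 14).

(7x - 15)(x + 15)(x - 1)(x - 14)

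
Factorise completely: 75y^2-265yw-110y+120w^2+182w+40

Group: 15y(5y-15w-4) + (-8w-10)(5y-15w-4); both groups contain (5y-15w-4).

(5y-15w-4)(15y-8w-10)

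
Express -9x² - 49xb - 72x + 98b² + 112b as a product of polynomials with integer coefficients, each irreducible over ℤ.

-(9x - 14b)(x + 7b + 8)

Group: -9x(x + 7b + 8) + 14b(x + 7b + 8); both groups contain (x + 7b + 8).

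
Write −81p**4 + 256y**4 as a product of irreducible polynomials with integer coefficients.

(4y − 3p)(4y + 3p)(16y**2 + 9p**2)

(4y)⁴ − (3p)⁴ = ((4y)² − (3p)²)((4y)² + (3p)²); the first factor splits again, the second (16y**2 + 9p**2) is irreducible.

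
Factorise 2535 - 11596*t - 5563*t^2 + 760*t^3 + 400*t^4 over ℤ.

(4*t + 13)*(4*t - 15)*(5*t + 13)*(5*t - 1)

Among the possible rational roots, t = -13/4 is a root, so (4*t + 13) divides it; the quotient is 100*t^3 - 135*t^2 - 952*t + 195.
Next, t = 15/4 is a root, so (4*t - 15) divides it; the quotient is 25*t^2 + 60*t - 13.
The remaining quadratic factors as (5*t + 13)(5*t - 1).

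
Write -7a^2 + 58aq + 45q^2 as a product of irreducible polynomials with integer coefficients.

-(7a + 5q)(a - 9q)

Group: -7a(a - 9q) - 5q(a - 9q); both groups contain (a - 9q).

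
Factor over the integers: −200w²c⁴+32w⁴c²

Every term has a factor of 8w²c². Then 4w²−25c² = (2w)² − (5c)².

8c²w²(2w−5c)(2w+5c)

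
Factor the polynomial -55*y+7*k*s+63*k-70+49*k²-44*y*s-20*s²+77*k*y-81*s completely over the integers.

Group: 7*k*(7*k+11*y+5*s+14) + (-4*s-5)*(7*k+11*y+5*s+14); both groups contain (7*k+11*y+5*s+14).

(7*k+11*y+5*s+14)*(7*k-4*s-5)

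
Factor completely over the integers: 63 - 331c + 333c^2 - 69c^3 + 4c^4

(4c - 1)(c - 1)(c - 7)(c - 9)

By the rational root theorem, c = 1/4 is a root, so (4c - 1) divides it; the quotient is c^3 - 17c^2 + 79c - 63.
Continuing, c = 7 is a root, so (c - 7) is a factor; dividing leaves c^2 - 10c + 9.
The remaining quadratic factors as (c - 9)(c - 1).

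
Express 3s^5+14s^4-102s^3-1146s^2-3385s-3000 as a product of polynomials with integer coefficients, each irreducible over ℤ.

(3s+5)(s+3)(s-8)(s^2+8s+25)

Trying the rational-root candidates, s = -3 is a root, giving the factor (s+3) and quotient 3s^4+5s^3-117s^2-795s-1000.
Continuing, s = -5/3 is a root, giving the factor (3s+5) and quotient s^3-39s-200.
Then s = 8 is a root, so (s-8) divides it; the quotient is s^2+8s+25.
The quadratic s^2+8s+25 has discriminant -36 < 0 and is irreducible over ℤ.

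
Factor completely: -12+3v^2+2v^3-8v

(2v+3)(v+2)(v-2)

Testing divisors of the constant over divisors of the leading coefficient, v = -2 is a root, so (v+2) is a factor; dividing leaves 2v^2-v-6.
The remaining quadratic factors as (2v+3)(v-2).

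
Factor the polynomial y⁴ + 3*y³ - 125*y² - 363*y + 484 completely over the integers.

(y + 11)*(y + 4)*(y - 1)*(y - 11)

By the rational root theorem, y = 1 is a root, so (y - 1) divides it; the quotient is y³ + 4*y² - 121*y - 484.
Then y = -11 is a root, so (y + 11) divides it; the quotient is y² - 7*y - 44.
The remaining quadratic factors as (y + 4)(y - 11).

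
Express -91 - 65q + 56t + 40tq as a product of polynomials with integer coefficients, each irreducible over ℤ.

(5q + 7)(8t - 13)

Group as (40tq + 56t) + (-65q - 91) = 8t(5q + 7) - 13(5q + 7).
Both groups share the factor (5q + 7).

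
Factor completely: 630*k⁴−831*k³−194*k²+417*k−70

Testing divisors of the constant over divisors of the leading coefficient, k = 2/3 is a root, so (3*k−2) divides it; the quotient is 210*k³−137*k²−156*k+35.
Continuing, k = 7/6 is a root, so (6*k−7) divides it; the quotient is 35*k²+18*k−5.
The remaining quadratic factors as (7*k+5)(5*k−1).

(3*k−2)*(5*k−1)*(6*k−7)*(7*k+5)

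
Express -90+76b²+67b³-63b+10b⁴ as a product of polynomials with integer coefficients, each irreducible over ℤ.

(2b+3)(5b+6)(b+5)(b-1)

By the rational root theorem, b = -5 is a root, giving the factor (b+5) and quotient 10b³+17b²-9b-18.
Continuing, b = -3/2 is a root, so (2b+3) is a factor; dividing leaves 5b²+b-6.
The remaining quadratic factors as (5b+6)(b-1).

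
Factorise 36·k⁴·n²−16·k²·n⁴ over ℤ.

4·k²·n²·(3·k+2·n)·(3·k−2·n)

Factor out 4·k²·n², leaving 9·k²−4·n², which is a difference of two squares.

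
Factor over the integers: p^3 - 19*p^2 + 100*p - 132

Testing divisors of the constant over divisors of the leading coefficient, p = 2 is a root, so (p - 2) is a factor; dividing leaves p^2 - 17*p + 66.
The remaining quadratic factors as (p - 11)(p - 6).

(p - 11)*(p - 2)*(p - 6)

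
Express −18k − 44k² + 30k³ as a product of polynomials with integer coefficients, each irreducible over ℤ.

2k(3k + 1)(5k − 9)

Pull out the common factor 2k, then factor the remaining trinomial.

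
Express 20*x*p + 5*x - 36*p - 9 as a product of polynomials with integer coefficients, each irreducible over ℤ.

Group as (20*x*p + 5*x) + (-36*p - 9) = 5*x*(4*p + 1) - 9*(4*p + 1).
Both groups share the factor (4*p + 1).

(4*p + 1)*(5*x - 9)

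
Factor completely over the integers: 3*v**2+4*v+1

Need a pair with product 3·1 = 3 and sum 4: that's 3 and 1.
Split the middle term: 3*v**2+3*v + v+1 = 3*v*(v+1) + (v+1).

(3*v+1)*(v+1)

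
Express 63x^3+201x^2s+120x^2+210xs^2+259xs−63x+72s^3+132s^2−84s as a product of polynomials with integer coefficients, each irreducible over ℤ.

(3x+3s+7)(3x+4s)(7x+6s−3)

Group: 3x(21x^2+39xs+40x+18s^2+33s−21) + 4s(21x^2+39xs+40x+18s^2+33s−21); both groups contain (21x^2+39xs+40x+18s^2+33s−21), so (3x+4s) is a factor with cofactor 21x^2+39xs+40x+18s^2+33s−21.
The cofactor groups again: 21x^2+39xs+40x+18s^2+33s−21 = 3x(7x+6s−3) + (3s+7)(7x+6s−3); both groups contain (7x+6s−3), giving (3x+3s+7)(7x+6s−3).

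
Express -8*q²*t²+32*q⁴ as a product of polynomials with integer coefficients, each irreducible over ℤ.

Every term has a factor of 8*q². Then 4*q²-t² = (2*q)² − (t)².

8*q²*(2*q+t)*(2*q-t)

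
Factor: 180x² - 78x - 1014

6(5x - 13)(6x + 13)

Pull out the common factor 6, then factor the remaining trinomial.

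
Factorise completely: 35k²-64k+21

(5k-7)(7k-3)

Need a pair with product 35·21 = 735 and sum -64: that's -49 and -15.
Split the middle term: 35k²-49k - 15k+21 = 7k(5k-7) - 3(5k-7).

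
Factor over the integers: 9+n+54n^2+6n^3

Group as (6n^3+n) + (54n^2+9) = n(6n^2+1) + 9(6n^2+1).
Both groups share the factor (6n^2+1).

(n+9)(6n^2+1)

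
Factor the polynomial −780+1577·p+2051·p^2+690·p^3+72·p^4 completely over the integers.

Trying the rational-root candidates, p = 1/3 is a root, so (3·p−1) is a factor; dividing leaves 24·p^3+238·p^2+763·p+780.
Continuing, p = −13/6 is a root, so (6·p+13) is a factor; dividing leaves 4·p^2+31·p+60.
The remaining quadratic factors as (4·p+15)(p+4).

(3·p−1)·(4·p+15)·(6·p+13)·(p+4)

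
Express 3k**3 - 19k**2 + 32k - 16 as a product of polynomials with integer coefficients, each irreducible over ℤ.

(3k - 4)(k - 1)(k - 4)

Testing divisors of the constant over divisors of the leading coefficient, k = 4/3 is a root, so (3k - 4) divides it; the quotient is k**2 - 5k + 4.
The remaining quadratic factors as (k - 4)(k - 1).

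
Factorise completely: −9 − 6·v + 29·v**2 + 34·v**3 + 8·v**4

Testing divisors of the constant over divisors of the leading coefficient, v = 1/2 is a root, so (2·v − 1) is a factor; dividing leaves 4·v**3 + 19·v**2 + 24·v + 9.
Then v = −1 is a root, so (v + 1) is a factor; dividing leaves 4·v**2 + 15·v + 9.
The remaining quadratic factors as (4·v + 3)(v + 3).

(2·v − 1)·(4·v + 3)·(v + 1)·(v + 3)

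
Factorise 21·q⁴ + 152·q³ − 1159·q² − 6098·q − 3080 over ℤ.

(3·q + 11)·(7·q + 4)·(q + 10)·(q − 7)

Among the possible rational roots, q = −10 is a root, giving the factor (q + 10) and quotient 21·q³ − 58·q² − 579·q − 308.
Then q = −4/7 is a root, so (7·q + 4) is a factor; dividing leaves 3·q² − 10·q − 77.
The remaining quadratic factors as (3·q + 11)(q − 7).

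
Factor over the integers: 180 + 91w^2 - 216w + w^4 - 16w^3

(w - 2)(w - 3)(w - 5)(w - 6)

Among the possible rational roots, w = 2 is a root, so (w - 2) divides it; the quotient is w^3 - 14w^2 + 63w - 90.
Then w = 3 is a root, giving the factor (w - 3) and quotient w^2 - 11w + 30.
The remaining quadratic factors as (w - 6)(w - 5).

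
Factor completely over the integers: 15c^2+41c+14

Need a pair with product 15·14 = 210 and sum 41: that's 35 and 6.
Split the middle term: 15c^2+35c + 6c+14 = 5c(3c+7) + 2(3c+7).

(3c+7)(5c+2)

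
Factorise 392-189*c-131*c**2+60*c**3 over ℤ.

(3*c-7)*(4*c+7)*(5*c-8)

By the rational root theorem, c = 7/3 is a root, so (3*c-7) divides it; the quotient is 20*c**2+3*c-56.
The remaining quadratic factors as (4*c+7)(5*c-8).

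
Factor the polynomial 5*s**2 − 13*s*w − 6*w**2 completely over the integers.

Group: s*(5*s + 2*w) − 3*w*(5*s + 2*w); both groups contain (5*s + 2*w).

(5*s + 2*w)*(s − 3*w)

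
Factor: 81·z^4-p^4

Difference of squares twice: with A = 3·z and B = p, A⁴ − B⁴ = (A² − B²)(A² + B²), and A² − B² factors again.

(3·z-p)·(3·z+p)·(9·z^2+p^2)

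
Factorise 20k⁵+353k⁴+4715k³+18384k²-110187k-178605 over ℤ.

(4k-15)(5k+7)(k+9)(k²+11k+189)

Testing divisors of the constant over divisors of the leading coefficient, k = -9 is a root, so (k+9) is a factor; dividing leaves 20k⁴+173k³+3158k²-10038k-19845.
Next, k = 15/4 is a root, so (4k-15) divides it; the quotient is 5k³+62k²+1022k+1323.
Then k = -7/5 is a root, giving the factor (5k+7) and quotient k²+11k+189.
The quadratic k²+11k+189 has discriminant -635 < 0 and is irreducible over ℤ.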